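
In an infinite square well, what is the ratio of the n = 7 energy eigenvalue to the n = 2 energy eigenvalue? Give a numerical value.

12.25

E_n = n²π²ℏ²/(2mL²) so the ratio is n₂²/n₁² = 49/4 = 12.25.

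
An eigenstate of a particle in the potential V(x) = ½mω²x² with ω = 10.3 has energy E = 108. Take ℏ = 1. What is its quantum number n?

Invert E_n = (n + ½)ℏω: n = E/ℏω − ½ = 9.985, so n = 10.

n = 10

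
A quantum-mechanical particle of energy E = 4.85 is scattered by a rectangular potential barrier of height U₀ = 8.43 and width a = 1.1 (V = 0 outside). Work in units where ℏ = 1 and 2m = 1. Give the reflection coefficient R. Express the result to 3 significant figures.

Since E < U₀ the interior solution is evanescent with decay constant κ = √(2m(U₀ − E))/ℏ = 1.892.
κa = 2.081, sinh(κa) = 3.945.
Matching ψ, ψ′ at both faces gives T = [1 + U₀² sinh²(κa) / (4E(U₀ − E))]⁻¹ = 1/16.92 = 0.0591.
R = 1 − T = 0.941.

R = 0.941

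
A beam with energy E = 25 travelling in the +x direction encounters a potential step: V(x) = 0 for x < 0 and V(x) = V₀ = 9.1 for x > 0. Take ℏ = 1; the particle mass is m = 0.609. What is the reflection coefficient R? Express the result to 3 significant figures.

R = 0.0127

The wavenumbers are k₁ = √(2mE)/ℏ = 5.518 on the left and k₂ = √(2m(E − V₀))/ℏ = 4.401 on the right.
Continuity of ψ and ψ′ at the step yields the reflection amplitude r = (k₁ − k₂)/(k₁ + k₂) = 0.1127; thus R = |r|² = 0.01269, T = 0.9873.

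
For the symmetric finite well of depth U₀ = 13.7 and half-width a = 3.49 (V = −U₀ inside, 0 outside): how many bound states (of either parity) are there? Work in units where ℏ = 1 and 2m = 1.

N = 9

The dimensionless depth is z₀ = a√(2mU₀)/ℏ = 3.49 × √(13.70) = 12.92.
A new bound state (alternating even/odd) appears each time z₀ passes a multiple of π/2, so N = ⌊2z₀/π⌋ + 1 = ⌊8.224⌋ + 1 = 9.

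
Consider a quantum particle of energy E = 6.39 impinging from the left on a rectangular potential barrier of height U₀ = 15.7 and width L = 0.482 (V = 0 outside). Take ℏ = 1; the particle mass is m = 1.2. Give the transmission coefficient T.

E < U₀: inside the barrier ψ ∝ e^{±κx} with κ = √(2m(U₀ − E))/ℏ = 4.727.
κL = 2.278, sinh(κL) = 4.829.
The exact tunnelling result is T⁻¹ = 1 + U₀² sinh²(κL) / [4E(U₀ − E)] = 25.16, so T = 0.0398.

T = 0.0398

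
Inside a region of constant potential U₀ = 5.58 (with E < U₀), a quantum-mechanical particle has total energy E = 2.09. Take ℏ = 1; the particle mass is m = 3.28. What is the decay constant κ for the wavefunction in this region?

Since E < U₀ the TISE in this region is ψ'' = κ²ψ with κ = √(2m(U₀ − E))/ℏ.
κ = √(2 × 3.28 × 3.49) = 4.785.

κ = 4.78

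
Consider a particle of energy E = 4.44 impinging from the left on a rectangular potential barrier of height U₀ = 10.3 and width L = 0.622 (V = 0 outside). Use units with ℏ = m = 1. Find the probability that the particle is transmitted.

T = 0.0540

Since E < U₀ the interior solution is evanescent with decay constant κ = √(2m(U₀ − E))/ℏ = 3.423.
κL = 2.129, sinh(κL) = 4.145.
The exact tunnelling result is T⁻¹ = 1 + U₀² sinh²(κL) / [4E(U₀ − E)] = 18.52, so T = 0.0540.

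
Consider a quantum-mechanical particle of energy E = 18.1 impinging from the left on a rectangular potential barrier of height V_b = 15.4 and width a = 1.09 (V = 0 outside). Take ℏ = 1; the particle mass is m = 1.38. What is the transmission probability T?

T = 0.968

E > V_b: inside the barrier k₂ = √(2m(E − V_b))/ℏ = 2.730, k₂a = 2.976.
Matching at both interfaces gives T⁻¹ = 1 + V_b² sin²(k₂a) / [4E(E − V_b)] = 1.033, hence T = 0.968.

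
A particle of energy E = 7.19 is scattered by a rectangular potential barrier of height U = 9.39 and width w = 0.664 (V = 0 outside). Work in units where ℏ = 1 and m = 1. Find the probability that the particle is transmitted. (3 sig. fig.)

Since E < U the interior solution is evanescent with decay constant κ = √(2m(U − E))/ℏ = 2.098.
κw = 1.393, sinh(κw) = 1.889.
Matching ψ, ψ′ at both faces gives T = [1 + U² sinh²(κw) / (4E(U − E))]⁻¹ = 1/5.972 = 0.167.

T = 0.167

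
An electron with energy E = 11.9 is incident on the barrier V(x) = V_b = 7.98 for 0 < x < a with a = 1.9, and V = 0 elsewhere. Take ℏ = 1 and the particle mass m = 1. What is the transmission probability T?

E > V_b: inside the barrier k₂ = √(2m(E − V_b))/ℏ = 2.800, k₂a = 5.320.
T = [1 + V_b² sin²(k₂a) / (4E(E − V_b))]⁻¹ = 1/1.230 = 0.813.

T = 0.813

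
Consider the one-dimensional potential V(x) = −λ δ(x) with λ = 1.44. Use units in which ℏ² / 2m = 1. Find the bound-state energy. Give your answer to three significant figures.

E = -0.518

The bound state is ψ(x) = √κ e^{−κ|x|}. The derivative jump ψ'(0⁺) − ψ'(0⁻) = −(2mλ/ℏ²)ψ(0) fixes κ = mλ/ℏ² = 0.7200.
Then E = −ℏ²κ²/(2m) = −mλ²/(2ℏ²) = -0.5184.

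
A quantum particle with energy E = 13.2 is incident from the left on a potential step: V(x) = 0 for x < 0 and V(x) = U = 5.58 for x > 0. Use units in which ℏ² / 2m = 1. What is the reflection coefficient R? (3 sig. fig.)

The wavenumbers are k₁ = √(2mE)/ℏ = 3.633 on the left and k₂ = √(2m(E − U))/ℏ = 2.760 on the right.
Matching ψ and ψ′ at x = 0 gives r = (k₁ − k₂)/(k₁ + k₂), so R = r² = 0.01863 and T = 1 − R = 0.9814.

R = 0.0186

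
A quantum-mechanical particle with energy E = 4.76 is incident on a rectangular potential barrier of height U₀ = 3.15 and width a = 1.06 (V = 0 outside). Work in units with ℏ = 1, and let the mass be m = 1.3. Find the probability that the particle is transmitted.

T = 0.819

Above the barrier the interior wavenumber is k₂ = √(2m(E − U₀))/ℏ = 2.046, giving phase k₂a = 2.169.
T = [1 + U₀² sin²(k₂a) / (4E(E − U₀))]⁻¹ = 1/1.221 = 0.819.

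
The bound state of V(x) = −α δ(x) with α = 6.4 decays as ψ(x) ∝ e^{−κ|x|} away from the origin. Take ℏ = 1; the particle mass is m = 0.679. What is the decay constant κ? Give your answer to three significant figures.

κ = 4.35

Integrate −(ℏ²/2m)ψ'' − αδ(x)ψ = Eψ from −ε to +ε: the ψ'' term gives ψ'(0⁺) − ψ'(0⁻) and the δ term gives −(2mα/ℏ²)ψ(0).
With ψ ∝ e^{−κ|x|} this yields −2κ = −2mα/ℏ², so κ = mα/ℏ² = 4.346.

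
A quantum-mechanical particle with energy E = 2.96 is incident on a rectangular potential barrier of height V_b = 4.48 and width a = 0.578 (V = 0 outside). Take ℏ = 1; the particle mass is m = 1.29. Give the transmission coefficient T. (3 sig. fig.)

T = 0.310

E < V_b: inside the barrier ψ ∝ e^{±κx} with κ = √(2m(V_b − E))/ℏ = 1.980.
κa = 1.145, sinh(κa) = 1.411.
The exact tunnelling result is T⁻¹ = 1 + V_b² sinh²(κa) / [4E(V_b − E)] = 3.222, so T = 0.310.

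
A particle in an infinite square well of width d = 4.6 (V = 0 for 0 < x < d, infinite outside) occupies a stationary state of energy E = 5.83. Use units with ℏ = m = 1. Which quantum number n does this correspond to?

n = 5

For an infinite well E_n = n²π²ℏ²/(2md²), so n = (d/πℏ)√(2mE).
n = (4.6/π) × √(2 × 1 × 5.83) = 5.000 → n = 5.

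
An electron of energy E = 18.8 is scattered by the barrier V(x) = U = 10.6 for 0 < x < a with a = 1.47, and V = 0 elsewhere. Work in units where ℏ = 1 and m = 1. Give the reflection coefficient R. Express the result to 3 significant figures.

E > U: inside the barrier k₂ = √(2m(E − U))/ℏ = 4.050, k₂a = 5.953.
T = [1 + U² sin²(k₂a) / (4E(E − U))]⁻¹ = 1/1.019 = 0.981.
R = 1 − T = 0.0188.

R = 0.0188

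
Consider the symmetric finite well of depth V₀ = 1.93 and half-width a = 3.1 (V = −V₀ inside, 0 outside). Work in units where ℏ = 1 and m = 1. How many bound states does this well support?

N = 4

The dimensionless depth is z₀ = a√(2mV₀)/ℏ = 3.1 × √(3.860) = 6.091.
A new bound state (alternating even/odd) appears each time z₀ passes a multiple of π/2, so N = ⌊2z₀/π⌋ + 1 = ⌊3.877⌋ + 1 = 4.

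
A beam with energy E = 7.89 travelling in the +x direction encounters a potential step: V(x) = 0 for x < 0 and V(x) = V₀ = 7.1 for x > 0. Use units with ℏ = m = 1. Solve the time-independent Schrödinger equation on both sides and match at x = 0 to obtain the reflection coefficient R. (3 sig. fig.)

R = 0.270

On each side the TISE gives plane waves with k = √(2m(E − V))/ℏ: k₁ = √(2·1·7.89) = 3.972, k₂ = √(2·1·0.79) = 1.257.
Continuity of ψ and ψ′ at the step yields the reflection amplitude r = (k₁ − k₂)/(k₁ + k₂) = 0.5193; thus R = |r|² = 0.2696, T = 0.7304.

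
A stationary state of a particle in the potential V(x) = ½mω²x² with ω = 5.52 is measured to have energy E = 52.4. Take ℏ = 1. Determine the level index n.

n = 9

E_n = ℏω(n + ½) ⇒ n = E/(ℏω) − ½ = 52.4/5.52 − 0.5 = 8.993 → n = 9.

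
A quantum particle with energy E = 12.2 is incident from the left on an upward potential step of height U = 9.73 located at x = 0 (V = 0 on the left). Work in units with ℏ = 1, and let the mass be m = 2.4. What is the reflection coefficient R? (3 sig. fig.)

R = 0.144

On each side the TISE gives plane waves with k = √(2m(E − V))/ℏ: k₁ = √(2·2.4·12.2) = 7.652, k₂ = √(2·2.4·2.47) = 3.443.
Continuity of ψ and ψ′ at the step yields the reflection amplitude r = (k₁ − k₂)/(k₁ + k₂) = 0.3794; thus R = |r|² = 0.1439, T = 0.8561.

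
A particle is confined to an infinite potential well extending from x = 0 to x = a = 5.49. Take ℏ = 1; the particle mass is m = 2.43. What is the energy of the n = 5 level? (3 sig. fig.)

E = 1.68

Requiring ψ(0) = ψ(a) = 0 quantises k = nπ/a, hence E_n = ℏ²k²/2m = n²π²ℏ²/(2ma²).
E_5 = 5² × π² / (2 × 2.43 × 5.49²) = 1.684.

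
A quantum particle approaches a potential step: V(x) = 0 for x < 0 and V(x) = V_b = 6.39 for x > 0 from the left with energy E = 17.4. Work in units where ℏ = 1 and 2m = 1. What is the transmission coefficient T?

The wavenumbers are k₁ = √(2mE)/ℏ = 4.171 on the left and k₂ = √(2m(E − V_b))/ℏ = 3.318 on the right.
Matching ψ and ψ′ at x = 0 gives r = (k₁ − k₂)/(k₁ + k₂), so R = r² = 0.01298 and T = 1 − R = 0.9870.

T = 0.987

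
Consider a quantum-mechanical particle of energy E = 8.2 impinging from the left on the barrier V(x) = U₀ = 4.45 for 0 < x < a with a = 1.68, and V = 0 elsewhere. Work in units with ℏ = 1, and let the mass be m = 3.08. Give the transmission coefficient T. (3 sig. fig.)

T = 0.867

Above the barrier the interior wavenumber is k₂ = √(2m(E − U₀))/ℏ = 4.806, giving phase k₂a = 8.074.
T = [1 + U₀² sin²(k₂a) / (4E(E − U₀))]⁻¹ = 1/1.153 = 0.867.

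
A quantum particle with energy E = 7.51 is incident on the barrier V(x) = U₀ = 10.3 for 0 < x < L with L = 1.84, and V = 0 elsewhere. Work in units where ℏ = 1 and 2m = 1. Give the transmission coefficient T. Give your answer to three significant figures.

T = 0.00675

Since E < U₀ the interior solution is evanescent with decay constant κ = √(2m(U₀ − E))/ℏ = 1.670.
κL = 3.073, sinh(κL) = 10.78.
Matching ψ, ψ′ at both faces gives T = [1 + U₀² sinh²(κL) / (4E(U₀ − E))]⁻¹ = 1/148.2 = 0.00675.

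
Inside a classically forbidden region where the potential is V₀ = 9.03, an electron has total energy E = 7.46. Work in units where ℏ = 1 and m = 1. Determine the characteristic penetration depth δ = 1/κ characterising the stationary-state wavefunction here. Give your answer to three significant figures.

Since E < V₀ the TISE in this region is ψ'' = κ²ψ with κ = √(2m(V₀ − E))/ℏ.
κ = √(2 × 1 × 1.57) = 1.772. The penetration depth is δ = 1/κ = 0.564.

δ = 0.564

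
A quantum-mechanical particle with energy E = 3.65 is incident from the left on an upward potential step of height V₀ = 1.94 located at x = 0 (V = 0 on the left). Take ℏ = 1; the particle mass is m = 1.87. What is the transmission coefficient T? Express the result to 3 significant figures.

T = 0.965

The wavenumbers are k₁ = √(2mE)/ℏ = 3.695 on the left and k₂ = √(2m(E − V₀))/ℏ = 2.529 on the right.
Continuity of ψ and ψ′ at the step yields the reflection amplitude r = (k₁ − k₂)/(k₁ + k₂) = 0.1873; thus R = |r|² = 0.03509, T = 0.9649.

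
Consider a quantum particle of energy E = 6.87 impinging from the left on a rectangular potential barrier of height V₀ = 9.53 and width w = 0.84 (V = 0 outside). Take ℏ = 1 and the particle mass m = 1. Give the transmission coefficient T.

T = 0.0651

E < V₀: inside the barrier ψ ∝ e^{±κx} with κ = √(2m(V₀ − E))/ℏ = 2.307.
κw = 1.937, sinh(κw) = 3.399.
The exact tunnelling result is T⁻¹ = 1 + V₀² sinh²(κw) / [4E(V₀ − E)] = 15.35, so T = 0.0651.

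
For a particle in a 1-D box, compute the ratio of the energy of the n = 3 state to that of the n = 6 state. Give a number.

0.25

E_n = n²π²ℏ²/(2mL²) so the ratio is n₂²/n₁² = 9/36 = 0.25.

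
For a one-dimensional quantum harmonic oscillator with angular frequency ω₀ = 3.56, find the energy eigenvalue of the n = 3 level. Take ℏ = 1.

E = 12.5

The oscillator eigenvalues are E_n = ℏω₀(n + ½), so E_3 = 3.56 × 3.5 = 12.46.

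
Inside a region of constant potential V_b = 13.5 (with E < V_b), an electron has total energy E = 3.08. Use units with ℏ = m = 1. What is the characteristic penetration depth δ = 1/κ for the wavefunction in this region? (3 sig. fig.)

Since E < V_b the TISE in this region is ψ'' = κ²ψ with κ = √(2m(V_b − E))/ℏ.
κ = √(2 × 1 × 10.42) = 4.565. The penetration depth is δ = 1/κ = 0.219.

δ = 0.219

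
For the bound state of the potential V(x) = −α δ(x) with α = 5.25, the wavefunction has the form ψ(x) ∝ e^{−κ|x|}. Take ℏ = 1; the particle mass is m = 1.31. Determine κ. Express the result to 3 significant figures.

Integrating the TISE across x = 0 gives the cusp condition ψ'(0⁺) − ψ'(0⁻) = −(2mα/ℏ²)ψ(0).
With ψ ∝ e^{−κ|x|} this yields −2κ = −2mα/ℏ², so κ = mα/ℏ² = 6.878.

κ = 6.88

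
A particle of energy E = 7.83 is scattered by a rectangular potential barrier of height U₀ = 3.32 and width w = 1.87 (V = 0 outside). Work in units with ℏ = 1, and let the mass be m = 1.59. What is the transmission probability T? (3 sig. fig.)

Above the barrier the interior wavenumber is k₂ = √(2m(E − U₀))/ℏ = 3.787, giving phase k₂w = 7.082.
Matching at both interfaces gives T⁻¹ = 1 + U₀² sin²(k₂w) / [4E(E − U₀)] = 1.040, hence T = 0.961.

T = 0.961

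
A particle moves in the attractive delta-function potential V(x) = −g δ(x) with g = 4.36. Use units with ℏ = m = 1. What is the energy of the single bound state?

The bound state is ψ(x) = √κ e^{−κ|x|}. The derivative jump ψ'(0⁺) − ψ'(0⁻) = −(2mg/ℏ²)ψ(0) fixes κ = mg/ℏ² = 4.360.
Then E = −ℏ²κ²/(2m) = −mg²/(2ℏ²) = -9.505.

E = -9.50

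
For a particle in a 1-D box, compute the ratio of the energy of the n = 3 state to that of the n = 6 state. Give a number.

Since E_n ∝ n², the ratio is (3/6)² = 0.25.

0.25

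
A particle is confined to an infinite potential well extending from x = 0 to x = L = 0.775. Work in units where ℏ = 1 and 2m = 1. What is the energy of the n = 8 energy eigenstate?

The infinite-well eigenfunctions ψ_n = √(2/L) sin(nπx/L) vanish at both walls, giving E_n = n²π²ℏ²/(2mL²).
E_8 = 8² × π² / (2 × 0.5 × 0.775²) = 1052.

E = 1050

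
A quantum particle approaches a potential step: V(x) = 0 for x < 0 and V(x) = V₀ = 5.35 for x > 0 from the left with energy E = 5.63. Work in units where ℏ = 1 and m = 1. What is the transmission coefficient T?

T = 0.596

The wavenumbers are k₁ = √(2mE)/ℏ = 3.356 on the left and k₂ = √(2m(E − V₀))/ℏ = 0.7483 on the right.
Continuity of ψ and ψ′ at the step yields the reflection amplitude r = (k₁ − k₂)/(k₁ + k₂) = 0.6353; thus R = |r|² = 0.4036, T = 0.5964.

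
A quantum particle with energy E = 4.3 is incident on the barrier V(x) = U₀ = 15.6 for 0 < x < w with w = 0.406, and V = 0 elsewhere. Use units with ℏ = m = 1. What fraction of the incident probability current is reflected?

R = 0.934

E < U₀: inside the barrier ψ ∝ e^{±κx} with κ = √(2m(U₀ − E))/ℏ = 4.754.
κw = 1.930, sinh(κw) = 3.373.
The exact tunnelling result is T⁻¹ = 1 + U₀² sinh²(κw) / [4E(U₀ − E)] = 15.24, so T = 0.0656.
R = 1 − T = 0.934.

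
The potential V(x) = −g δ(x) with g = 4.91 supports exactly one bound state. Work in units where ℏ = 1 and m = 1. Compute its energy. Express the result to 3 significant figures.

E = -12.1

For x ≠ 0 the bound state is ψ ∝ e^{−κ|x|}; integrating the TISE across the delta gives the cusp condition 2κ = 2mg/ℏ², so κ = 4.910.
Then E = −ℏ²κ²/(2m) = −mg²/(2ℏ²) = -12.05.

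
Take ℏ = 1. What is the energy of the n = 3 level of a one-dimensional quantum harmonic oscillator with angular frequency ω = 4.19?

The oscillator eigenvalues are E_n = ℏω(n + ½), so E_3 = 4.19 × 3.5 = 14.67.

E = 14.7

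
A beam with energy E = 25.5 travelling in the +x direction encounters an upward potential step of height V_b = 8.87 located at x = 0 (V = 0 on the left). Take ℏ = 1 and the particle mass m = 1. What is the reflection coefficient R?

R = 0.0113

On each side the TISE gives plane waves with k = √(2m(E − V))/ℏ: k₁ = √(2·1·25.5) = 7.141, k₂ = √(2·1·16.63) = 5.767.
Matching ψ and ψ′ at x = 0 gives r = (k₁ − k₂)/(k₁ + k₂), so R = r² = 0.01133 and T = 1 − R = 0.9887.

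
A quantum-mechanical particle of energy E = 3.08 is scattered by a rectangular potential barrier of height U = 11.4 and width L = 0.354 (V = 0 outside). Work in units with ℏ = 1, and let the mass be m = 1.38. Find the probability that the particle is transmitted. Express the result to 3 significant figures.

Since E < U the interior solution is evanescent with decay constant κ = √(2m(U − E))/ℏ = 4.792.
κL = 1.696, sinh(κL) = 2.635.
The exact tunnelling result is T⁻¹ = 1 + U² sinh²(κL) / [4E(U − E)] = 9.806, so T = 0.102.

T = 0.102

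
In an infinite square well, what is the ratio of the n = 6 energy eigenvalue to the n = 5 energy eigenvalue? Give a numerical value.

Since E_n ∝ n², the ratio is (6/5)² = 1.44.

1.44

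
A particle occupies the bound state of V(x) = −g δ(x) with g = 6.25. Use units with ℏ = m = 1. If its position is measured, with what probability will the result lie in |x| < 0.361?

The normalised bound state is ψ = √κ e^{−κ|x|} with κ = mg/ℏ² = 6.250.
P(|x| < d) = ∫_{−d}^{d} κ e^{−2κ|x|} dx = 1 − e^{−2κd} = 1 − e^{−4.513} = 0.9890.

P = 0.989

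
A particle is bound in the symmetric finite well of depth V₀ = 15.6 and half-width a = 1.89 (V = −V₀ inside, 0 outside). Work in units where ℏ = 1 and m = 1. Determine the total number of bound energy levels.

The dimensionless depth is z₀ = a√(2mV₀)/ℏ = 1.89 × √(31.20) = 10.56.
A new bound state (alternating even/odd) appears each time z₀ passes a multiple of π/2, so N = ⌊2z₀/π⌋ + 1 = ⌊6.721⌋ + 1 = 7.

N = 7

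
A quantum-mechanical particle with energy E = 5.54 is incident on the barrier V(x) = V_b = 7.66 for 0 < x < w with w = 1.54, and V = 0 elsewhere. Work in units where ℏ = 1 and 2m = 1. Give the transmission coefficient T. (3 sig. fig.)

T = 0.0356

Since E < V_b the interior solution is evanescent with decay constant κ = √(2m(V_b − E))/ℏ = 1.456.
κw = 2.242, sinh(κw) = 4.654.
Matching ψ, ψ′ at both faces gives T = [1 + V_b² sinh²(κw) / (4E(V_b − E))]⁻¹ = 1/28.06 = 0.0356.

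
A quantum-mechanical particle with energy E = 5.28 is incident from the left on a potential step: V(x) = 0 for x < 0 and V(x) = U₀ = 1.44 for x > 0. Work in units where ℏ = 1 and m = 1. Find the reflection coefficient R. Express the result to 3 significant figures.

On each side the TISE gives plane waves with k = √(2m(E − V))/ℏ: k₁ = √(2·1·5.28) = 3.250, k₂ = √(2·1·3.84) = 2.771.
Matching ψ and ψ′ at x = 0 gives r = (k₁ − k₂)/(k₁ + k₂), so R = r² = 0.006312 and T = 1 − R = 0.9937.

R = 0.00631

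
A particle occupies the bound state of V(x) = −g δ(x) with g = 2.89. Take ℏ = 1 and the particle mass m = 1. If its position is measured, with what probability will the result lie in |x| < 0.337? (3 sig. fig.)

P = 0.857

The normalised bound state is ψ = √κ e^{−κ|x|} with κ = mg/ℏ² = 2.890.
P(|x| < d) = ∫_{−d}^{d} κ e^{−2κ|x|} dx = 1 − e^{−2κd} = 1 − e^{−1.948} = 0.8574.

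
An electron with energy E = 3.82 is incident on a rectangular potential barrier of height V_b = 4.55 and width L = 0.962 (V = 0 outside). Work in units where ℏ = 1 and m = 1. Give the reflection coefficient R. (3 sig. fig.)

R = 0.794

E < V_b: inside the barrier ψ ∝ e^{±κx} with κ = √(2m(V_b − E))/ℏ = 1.208.
κL = 1.162, sinh(κL) = 1.442.
Matching ψ, ψ′ at both faces gives T = [1 + V_b² sinh²(κL) / (4E(V_b − E))]⁻¹ = 1/4.861 = 0.206.
R = 1 − T = 0.794.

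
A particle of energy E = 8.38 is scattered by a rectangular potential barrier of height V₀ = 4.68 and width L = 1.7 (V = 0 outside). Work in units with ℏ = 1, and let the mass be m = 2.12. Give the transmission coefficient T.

E > V₀: inside the barrier k₂ = √(2m(E − V₀))/ℏ = 3.961, k₂L = 6.733.
Matching at both interfaces gives T⁻¹ = 1 + V₀² sin²(k₂L) / [4E(E − V₀)] = 1.033, hence T = 0.968.

T = 0.968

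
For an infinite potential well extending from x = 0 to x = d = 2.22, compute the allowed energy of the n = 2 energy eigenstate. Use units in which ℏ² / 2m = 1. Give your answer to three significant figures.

The infinite-well eigenfunctions ψ_n = √(2/d) sin(nπx/d) vanish at both walls, giving E_n = n²π²ℏ²/(2md²).
E_2 = 2² × π² / (2 × 0.5 × 2.22²) = 8.010.

E = 8.01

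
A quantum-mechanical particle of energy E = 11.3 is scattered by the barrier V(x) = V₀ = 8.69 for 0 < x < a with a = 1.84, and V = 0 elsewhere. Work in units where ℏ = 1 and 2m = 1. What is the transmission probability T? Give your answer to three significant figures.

T = 0.982

Above the barrier the interior wavenumber is k₂ = √(2m(E − V₀))/ℏ = 1.616, giving phase k₂a = 2.973.
T = [1 + V₀² sin²(k₂a) / (4E(E − V₀))]⁻¹ = 1/1.018 = 0.982.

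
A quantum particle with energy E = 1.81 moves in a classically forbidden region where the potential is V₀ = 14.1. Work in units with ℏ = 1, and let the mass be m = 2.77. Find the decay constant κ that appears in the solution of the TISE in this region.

κ = 8.25

Since E < V₀ the TISE in this region is ψ'' = κ²ψ with κ = √(2m(V₀ − E))/ℏ.
κ = √(2 × 2.77 × 12.29) = 8.251.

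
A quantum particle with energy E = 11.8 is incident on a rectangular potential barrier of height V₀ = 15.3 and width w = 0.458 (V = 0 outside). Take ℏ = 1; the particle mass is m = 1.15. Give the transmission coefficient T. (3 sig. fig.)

T = 0.197

Since E < V₀ the interior solution is evanescent with decay constant κ = √(2m(V₀ − E))/ℏ = 2.837.
κw = 1.299, sinh(κw) = 1.697.
Matching ψ, ψ′ at both faces gives T = [1 + V₀² sinh²(κw) / (4E(V₀ − E))]⁻¹ = 1/5.082 = 0.197.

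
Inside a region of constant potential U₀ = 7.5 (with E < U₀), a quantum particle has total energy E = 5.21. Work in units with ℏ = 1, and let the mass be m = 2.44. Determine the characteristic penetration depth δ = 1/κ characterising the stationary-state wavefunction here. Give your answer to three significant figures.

Since E < U₀ the TISE in this region is ψ'' = κ²ψ with κ = √(2m(U₀ − E))/ℏ.
κ = √(2 × 2.44 × 2.29) = 3.343. The penetration depth is δ = 1/κ = 0.299.

δ = 0.299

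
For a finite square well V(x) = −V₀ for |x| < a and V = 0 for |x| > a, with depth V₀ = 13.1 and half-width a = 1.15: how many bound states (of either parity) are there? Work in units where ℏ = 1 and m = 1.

Define the well-strength parameter z₀ = (a/ℏ)√(2mV₀) = 1.15 × √(2·1·13.1) = 5.886.
A new bound state (alternating even/odd) appears each time z₀ passes a multiple of π/2, so N = ⌊2z₀/π⌋ + 1 = ⌊3.747⌋ + 1 = 4.

N = 4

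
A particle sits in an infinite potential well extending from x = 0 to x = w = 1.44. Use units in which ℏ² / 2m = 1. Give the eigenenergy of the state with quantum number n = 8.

E = 305

Requiring ψ(0) = ψ(w) = 0 quantises k = nπ/w, hence E_n = ℏ²k²/2m = n²π²ℏ²/(2mw²).
E_8 = 8² × π² / (2 × 0.5 × 1.44²) = 304.6.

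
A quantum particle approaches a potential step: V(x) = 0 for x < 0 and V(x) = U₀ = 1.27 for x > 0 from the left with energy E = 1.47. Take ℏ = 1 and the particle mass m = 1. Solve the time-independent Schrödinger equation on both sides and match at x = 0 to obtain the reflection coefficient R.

The wavenumbers are k₁ = √(2mE)/ℏ = 1.715 on the left and k₂ = √(2m(E − U₀))/ℏ = 0.6325 on the right.
Matching ψ and ψ′ at x = 0 gives r = (k₁ − k₂)/(k₁ + k₂), so R = r² = 0.2126 and T = 1 − R = 0.7874.

R = 0.213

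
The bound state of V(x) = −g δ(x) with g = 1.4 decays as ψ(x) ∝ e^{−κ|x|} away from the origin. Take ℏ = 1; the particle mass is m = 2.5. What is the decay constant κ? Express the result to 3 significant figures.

κ = 3.50

Integrating the TISE across x = 0 gives the cusp condition ψ'(0⁺) − ψ'(0⁻) = −(2mg/ℏ²)ψ(0).
With ψ ∝ e^{−κ|x|} this yields −2κ = −2mg/ℏ², so κ = mg/ℏ² = 3.500.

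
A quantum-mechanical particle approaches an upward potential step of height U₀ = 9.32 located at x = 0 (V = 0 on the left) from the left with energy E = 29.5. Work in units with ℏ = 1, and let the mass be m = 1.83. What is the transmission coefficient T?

T = 0.991

The wavenumbers are k₁ = √(2mE)/ℏ = 10.39 on the left and k₂ = √(2m(E − U₀))/ℏ = 8.594 on the right.
Matching ψ and ψ′ at x = 0 gives r = (k₁ − k₂)/(k₁ + k₂), so R = r² = 0.008957 and T = 1 − R = 0.9910.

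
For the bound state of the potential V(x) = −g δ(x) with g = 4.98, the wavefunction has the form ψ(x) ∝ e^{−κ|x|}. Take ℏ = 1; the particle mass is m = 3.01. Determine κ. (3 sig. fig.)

κ = 15.0

Integrating the TISE across x = 0 gives the cusp condition ψ'(0⁺) − ψ'(0⁻) = −(2mg/ℏ²)ψ(0).
With ψ ∝ e^{−κ|x|} this yields −2κ = −2mg/ℏ², so κ = mg/ℏ² = 14.99.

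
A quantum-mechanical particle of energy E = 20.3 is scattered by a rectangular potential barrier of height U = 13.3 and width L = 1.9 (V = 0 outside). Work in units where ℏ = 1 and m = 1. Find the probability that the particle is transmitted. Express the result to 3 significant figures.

T = 0.856

Above the barrier the interior wavenumber is k₂ = √(2m(E − U))/ℏ = 3.742, giving phase k₂L = 7.109.
Matching at both interfaces gives T⁻¹ = 1 + U² sin²(k₂L) / [4E(E − U)] = 1.168, hence T = 0.856.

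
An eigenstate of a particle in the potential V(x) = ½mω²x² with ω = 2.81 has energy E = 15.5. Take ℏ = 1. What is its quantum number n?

n = 5

Invert E_n = (n + ½)ℏω: n = E/ℏω − ½ = 5.016, so n = 5.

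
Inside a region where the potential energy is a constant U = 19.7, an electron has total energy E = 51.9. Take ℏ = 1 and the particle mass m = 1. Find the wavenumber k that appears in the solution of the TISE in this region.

With E > U the solution is oscillatory, ψ ∝ e^{±ikx} with k = √(2m(E − U))/ℏ.
k = √(2 × 1 × 32.2) = 8.025.

k = 8.02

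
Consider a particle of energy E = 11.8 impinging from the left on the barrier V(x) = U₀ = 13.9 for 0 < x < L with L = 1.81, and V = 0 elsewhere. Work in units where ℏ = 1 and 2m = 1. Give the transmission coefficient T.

E < U₀: inside the barrier ψ ∝ e^{±κx} with κ = √(2m(U₀ − E))/ℏ = 1.449.
κL = 2.623, sinh(κL) = 6.852.
Matching ψ, ψ′ at both faces gives T = [1 + U₀² sinh²(κL) / (4E(U₀ − E))]⁻¹ = 1/92.51 = 0.0108.

T = 0.0108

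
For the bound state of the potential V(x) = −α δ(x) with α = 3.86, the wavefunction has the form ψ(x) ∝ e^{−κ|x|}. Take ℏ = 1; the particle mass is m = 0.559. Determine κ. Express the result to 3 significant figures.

Integrating the TISE across x = 0 gives the cusp condition ψ'(0⁺) − ψ'(0⁻) = −(2mα/ℏ²)ψ(0).
With ψ ∝ e^{−κ|x|} this yields −2κ = −2mα/ℏ², so κ = mα/ℏ² = 2.158.

κ = 2.16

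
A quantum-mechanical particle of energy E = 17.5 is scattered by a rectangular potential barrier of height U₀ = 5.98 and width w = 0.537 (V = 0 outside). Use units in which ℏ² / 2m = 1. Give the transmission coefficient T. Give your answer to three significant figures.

T = 0.960

Above the barrier the interior wavenumber is k₂ = √(2m(E − U₀))/ℏ = 3.394, giving phase k₂w = 1.823.
T = [1 + U₀² sin²(k₂w) / (4E(E − U₀))]⁻¹ = 1/1.042 = 0.960.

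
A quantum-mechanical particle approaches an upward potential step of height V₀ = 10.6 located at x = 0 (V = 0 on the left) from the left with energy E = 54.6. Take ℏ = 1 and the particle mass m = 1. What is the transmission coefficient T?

T = 0.997

On each side the TISE gives plane waves with k = √(2m(E − V))/ℏ: k₁ = √(2·1·54.6) = 10.45, k₂ = √(2·1·44) = 9.381.
Matching ψ and ψ′ at x = 0 gives r = (k₁ − k₂)/(k₁ + k₂), so R = r² = 0.002906 and T = 1 − R = 0.9971.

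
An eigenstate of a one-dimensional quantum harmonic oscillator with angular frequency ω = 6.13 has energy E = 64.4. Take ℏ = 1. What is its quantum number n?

Invert E_n = (n + ½)ℏω: n = E/ℏω − ½ = 10.006, so n = 10.

n = 10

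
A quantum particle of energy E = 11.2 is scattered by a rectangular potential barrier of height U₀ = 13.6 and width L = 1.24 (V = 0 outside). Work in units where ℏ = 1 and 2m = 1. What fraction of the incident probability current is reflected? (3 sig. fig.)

E < U₀: inside the barrier ψ ∝ e^{±κx} with κ = √(2m(U₀ − E))/ℏ = 1.549.
κL = 1.921, sinh(κL) = 3.341.
The exact tunnelling result is T⁻¹ = 1 + U₀² sinh²(κL) / [4E(U₀ − E)] = 20.20, so T = 0.0495.
R = 1 − T = 0.950.

R = 0.950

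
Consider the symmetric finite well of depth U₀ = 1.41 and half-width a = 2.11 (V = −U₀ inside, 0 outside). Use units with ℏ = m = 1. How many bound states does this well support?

The dimensionless depth is z₀ = a√(2mU₀)/ℏ = 2.11 × √(2.820) = 3.543.
The even/odd transcendental equations gain one root per π/2 in z₀, giving N = 1 + ⌊2z₀/π⌋ = 1 + ⌊2.256⌋ = 3.

N = 3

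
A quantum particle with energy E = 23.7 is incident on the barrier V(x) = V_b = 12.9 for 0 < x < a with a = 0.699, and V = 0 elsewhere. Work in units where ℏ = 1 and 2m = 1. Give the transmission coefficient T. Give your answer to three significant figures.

T = 0.917

E > V_b: inside the barrier k₂ = √(2m(E − V_b))/ℏ = 3.286, k₂a = 2.297.
Matching at both interfaces gives T⁻¹ = 1 + V_b² sin²(k₂a) / [4E(E − V_b)] = 1.091, hence T = 0.917.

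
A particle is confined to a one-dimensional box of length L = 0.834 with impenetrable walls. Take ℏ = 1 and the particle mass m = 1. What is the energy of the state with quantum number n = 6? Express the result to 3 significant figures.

The infinite-well eigenfunctions ψ_n = √(2/L) sin(nπx/L) vanish at both walls, giving E_n = n²π²ℏ²/(2mL²).
E_6 = 6² × π² / (2 × 1 × 0.834²) = 255.4.

E = 255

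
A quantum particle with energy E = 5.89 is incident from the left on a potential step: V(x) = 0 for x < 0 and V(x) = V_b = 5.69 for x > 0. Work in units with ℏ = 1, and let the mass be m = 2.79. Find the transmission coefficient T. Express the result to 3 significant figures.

On each side the TISE gives plane waves with k = √(2m(E − V))/ℏ: k₁ = √(2·2.79·5.89) = 5.733, k₂ = √(2·2.79·0.2) = 1.056.
Matching ψ and ψ′ at x = 0 gives r = (k₁ − k₂)/(k₁ + k₂), so R = r² = 0.4744 and T = 1 − R = 0.5256.

T = 0.526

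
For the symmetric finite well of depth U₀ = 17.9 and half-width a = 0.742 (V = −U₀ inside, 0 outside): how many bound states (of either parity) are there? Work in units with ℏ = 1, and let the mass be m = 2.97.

N = 5

Define the well-strength parameter z₀ = (a/ℏ)√(2mU₀) = 0.742 × √(2·2.97·17.9) = 7.651.
A new bound state (alternating even/odd) appears each time z₀ passes a multiple of π/2, so N = ⌊2z₀/π⌋ + 1 = ⌊4.871⌋ + 1 = 5.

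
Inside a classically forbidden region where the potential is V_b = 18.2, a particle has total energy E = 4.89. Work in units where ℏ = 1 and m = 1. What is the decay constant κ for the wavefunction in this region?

κ = 5.16

Since E < V_b the TISE in this region is ψ'' = κ²ψ with κ = √(2m(V_b − E))/ℏ.
κ = √(2 × 1 × 13.31) = 5.159.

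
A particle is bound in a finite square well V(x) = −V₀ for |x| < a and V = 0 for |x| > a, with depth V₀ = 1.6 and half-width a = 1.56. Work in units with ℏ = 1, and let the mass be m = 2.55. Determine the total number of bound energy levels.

The dimensionless depth is z₀ = a√(2mV₀)/ℏ = 1.56 × √(8.160) = 4.456.
The even/odd transcendental equations gain one root per π/2 in z₀, giving N = 1 + ⌊2z₀/π⌋ = 1 + ⌊2.837⌋ = 3.

N = 3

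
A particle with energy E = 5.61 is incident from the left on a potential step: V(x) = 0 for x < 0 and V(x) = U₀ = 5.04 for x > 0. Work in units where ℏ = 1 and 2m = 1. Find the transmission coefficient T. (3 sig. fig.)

The wavenumbers are k₁ = √(2mE)/ℏ = 2.369 on the left and k₂ = √(2m(E − U₀))/ℏ = 0.7550 on the right.
Continuity of ψ and ψ′ at the step yields the reflection amplitude r = (k₁ − k₂)/(k₁ + k₂) = 0.5166; thus R = |r|² = 0.2669, T = 0.7331.

T = 0.733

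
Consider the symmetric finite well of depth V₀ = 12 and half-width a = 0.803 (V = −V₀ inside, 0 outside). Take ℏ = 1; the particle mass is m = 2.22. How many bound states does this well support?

The dimensionless depth is z₀ = a√(2mV₀)/ℏ = 0.803 × √(53.28) = 5.861.
A new bound state (alternating even/odd) appears each time z₀ passes a multiple of π/2, so N = ⌊2z₀/π⌋ + 1 = ⌊3.731⌋ + 1 = 4.

N = 4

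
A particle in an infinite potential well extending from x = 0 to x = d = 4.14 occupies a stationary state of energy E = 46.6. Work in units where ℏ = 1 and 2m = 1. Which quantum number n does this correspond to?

From E_n = n²π²ℏ²/(2md²) invert to n = √(2md²E)/(πℏ).
n = (4.14/π) × √(2 × 0.5 × 46.6) = 8.996 → n = 9.

n = 9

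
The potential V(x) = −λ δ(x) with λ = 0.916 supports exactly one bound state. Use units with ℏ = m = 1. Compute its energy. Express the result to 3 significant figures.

For x ≠ 0 the bound state is ψ ∝ e^{−κ|x|}; integrating the TISE across the delta gives the cusp condition 2κ = 2mλ/ℏ², so κ = 0.9160.
Then E = −ℏ²κ²/(2m) = −mλ²/(2ℏ²) = -0.4195.

E = -0.420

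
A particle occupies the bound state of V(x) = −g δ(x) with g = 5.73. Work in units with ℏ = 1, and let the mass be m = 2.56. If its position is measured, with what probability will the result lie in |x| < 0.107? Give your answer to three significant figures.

P = 0.957

The normalised bound state is ψ = √κ e^{−κ|x|} with κ = mg/ℏ² = 14.67.
P(|x| < d) = ∫_{−d}^{d} κ e^{−2κ|x|} dx = 1 − e^{−2κd} = 1 − e^{−3.139} = 0.9567.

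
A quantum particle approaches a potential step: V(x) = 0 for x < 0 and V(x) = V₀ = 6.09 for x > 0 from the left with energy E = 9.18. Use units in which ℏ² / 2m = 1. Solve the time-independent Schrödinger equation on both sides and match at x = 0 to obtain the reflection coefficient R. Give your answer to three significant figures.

R = 0.0706

The wavenumbers are k₁ = √(2mE)/ℏ = 3.030 on the left and k₂ = √(2m(E − V₀))/ℏ = 1.758 on the right.
Continuity of ψ and ψ′ at the step yields the reflection amplitude r = (k₁ − k₂)/(k₁ + k₂) = 0.2657; thus R = |r|² = 0.07059, T = 0.9294.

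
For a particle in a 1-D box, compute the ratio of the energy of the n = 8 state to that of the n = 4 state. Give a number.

E_n = n²π²ℏ²/(2mL²) so the ratio is n₂²/n₁² = 64/16 = 4.

4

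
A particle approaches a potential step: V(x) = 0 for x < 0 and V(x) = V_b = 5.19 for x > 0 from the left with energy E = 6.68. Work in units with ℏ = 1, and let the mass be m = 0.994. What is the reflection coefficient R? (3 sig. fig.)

The wavenumbers are k₁ = √(2mE)/ℏ = 3.644 on the left and k₂ = √(2m(E − V_b))/ℏ = 1.721 on the right.
Matching ψ and ψ′ at x = 0 gives r = (k₁ − k₂)/(k₁ + k₂), so R = r² = 0.1285 and T = 1 − R = 0.8715.

R = 0.128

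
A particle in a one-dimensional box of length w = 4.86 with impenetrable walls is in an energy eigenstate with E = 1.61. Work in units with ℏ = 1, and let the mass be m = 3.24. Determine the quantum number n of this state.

From E_n = n²π²ℏ²/(2mw²) invert to n = √(2mw²E)/(πℏ).
n = (4.86/π) × √(2 × 3.24 × 1.61) = 4.997 → n = 5.

n = 5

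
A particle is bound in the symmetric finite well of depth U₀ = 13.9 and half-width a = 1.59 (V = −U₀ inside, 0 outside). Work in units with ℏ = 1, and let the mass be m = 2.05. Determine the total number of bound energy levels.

The dimensionless depth is z₀ = a√(2mU₀)/ℏ = 1.59 × √(56.99) = 12.00.
The even/odd transcendental equations gain one root per π/2 in z₀, giving N = 1 + ⌊2z₀/π⌋ = 1 + ⌊7.641⌋ = 8.

N = 8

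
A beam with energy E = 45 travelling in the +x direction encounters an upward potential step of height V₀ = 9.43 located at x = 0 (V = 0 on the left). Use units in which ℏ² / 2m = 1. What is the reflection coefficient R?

On each side the TISE gives plane waves with k = √(2m(E − V))/ℏ: k₁ = √(2·½·45) = 6.708, k₂ = √(2·½·35.57) = 5.964.
Matching ψ and ψ′ at x = 0 gives r = (k₁ − k₂)/(k₁ + k₂), so R = r² = 0.003448 and T = 1 − R = 0.9966.

R = 0.00345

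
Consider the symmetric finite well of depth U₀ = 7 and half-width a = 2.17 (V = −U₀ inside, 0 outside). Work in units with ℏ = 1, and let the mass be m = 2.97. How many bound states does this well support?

Define the well-strength parameter z₀ = (a/ℏ)√(2mU₀) = 2.17 × √(2·2.97·7) = 13.99.
A new bound state (alternating even/odd) appears each time z₀ passes a multiple of π/2, so N = ⌊2z₀/π⌋ + 1 = ⌊8.908⌋ + 1 = 9.

N = 9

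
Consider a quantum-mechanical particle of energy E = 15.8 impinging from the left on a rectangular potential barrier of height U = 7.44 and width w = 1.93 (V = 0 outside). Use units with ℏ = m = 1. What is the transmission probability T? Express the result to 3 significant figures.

T = 0.905

E > U: inside the barrier k₂ = √(2m(E − U))/ℏ = 4.089, k₂w = 7.892.
T = [1 + U² sin²(k₂w) / (4E(E − U))]⁻¹ = 1/1.105 = 0.905.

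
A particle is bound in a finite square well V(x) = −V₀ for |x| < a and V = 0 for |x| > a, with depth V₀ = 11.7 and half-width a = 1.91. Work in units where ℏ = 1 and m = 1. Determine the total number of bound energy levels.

N = 6

The dimensionless depth is z₀ = a√(2mV₀)/ℏ = 1.91 × √(23.40) = 9.239.
The even/odd transcendental equations gain one root per π/2 in z₀, giving N = 1 + ⌊2z₀/π⌋ = 1 + ⌊5.882⌋ = 6.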